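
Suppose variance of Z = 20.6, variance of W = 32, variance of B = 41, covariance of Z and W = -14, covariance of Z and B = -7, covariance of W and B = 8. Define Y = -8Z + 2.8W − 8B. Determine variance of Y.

variance of Y = a²·variance of Z + b²·variance of W + c²·variance of B + 2ab·covariance of Z and W + 2ac·covariance of Z and B + 2bc·covariance of W and B, with a = -8, b = 2.8, c = -8.
= 1318.4 + 250.88 + 2624 + 627.2 + (-896) + (-358.4)
= 3566.08.

variance of Y = 3566.08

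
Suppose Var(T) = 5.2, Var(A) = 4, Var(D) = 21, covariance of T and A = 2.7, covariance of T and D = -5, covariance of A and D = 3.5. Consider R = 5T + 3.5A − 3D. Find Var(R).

Var(R) = a²·Var(T) + b²·Var(A) + c²·Var(D) + 2ab·covariance of T and A + 2ac·covariance of T and D + 2bc·covariance of A and D, with a = 5, b = 3.5, c = -3.
= 130 + 49 + 189 + 94.5 + 150 + (-73.5)
= 539.

Var(R) = 539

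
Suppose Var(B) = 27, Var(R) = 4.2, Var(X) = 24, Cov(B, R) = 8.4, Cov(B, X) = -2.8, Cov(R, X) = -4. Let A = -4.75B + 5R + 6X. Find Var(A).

Var(A) = a²·Var(B) + b²·Var(R) + c²·Var(X) + 2ab·Cov(B, R) + 2ac·Cov(B, X) + 2bc·Cov(R, X), with a = -4.75, b = 5, c = 6.
= 609.1875 + 105 + 864 + (-399) + 159.6 + (-240)
= 1098.7875.

Var(A) = 1098.7875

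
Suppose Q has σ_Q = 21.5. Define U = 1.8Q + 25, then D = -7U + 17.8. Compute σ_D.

σ_U = |1.8|·21.5 = 38.7.
σ_D = |-7|·38.7 = 270.9.

σ_D = 270.9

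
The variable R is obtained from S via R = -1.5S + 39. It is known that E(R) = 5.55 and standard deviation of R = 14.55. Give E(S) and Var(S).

From R = -1.5S + 39: E(R) = a·E(S) + b, so E(S) = (E(R) − b)/a = (5.55 − 39)/(-1.5) = 22.3.
Var(R) = 14.55² = 211.7025.
Var(R) = a²·Var(S), so Var(S) = 211.7025/(-1.5)² = 94.09.

E(S) = 22.3, Var(S) = 94.09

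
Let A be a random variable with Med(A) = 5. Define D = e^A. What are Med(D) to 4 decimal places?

e^A is monotone on this domain, so Med(D) = exp(5) ≈ 148.4132.

Med(D) = 148.4132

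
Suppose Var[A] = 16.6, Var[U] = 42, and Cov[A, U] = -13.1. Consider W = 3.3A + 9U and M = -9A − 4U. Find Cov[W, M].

By bilinearity, Cov[W, M] = ac·Var[A] + bd·Var[U] + (ad+bc)·Cov[A, U], with a=3.3, b=9, c=-9, d=-4.
ac·Var[A] = 3.3·(-9)·16.6 = -493.02
bd·Var[U] = 9·(-4)·42 = -1512
(ad+bc)·Cov[A, U] = (-94.2)·(-13.1) = 1234.02
Cov[W, M] = -493.02 + (-1512) + 1234.02 = -771.

Cov[W, M] = -771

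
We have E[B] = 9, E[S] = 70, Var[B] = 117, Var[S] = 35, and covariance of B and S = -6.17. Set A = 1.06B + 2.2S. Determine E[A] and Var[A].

E[A] = 1.06·E[B] + 2.2·E[S] = 1.06·9 + 2.2·70 = 163.54.
Var[A] = a²·Var[B] + b²·Var[S] + 2ab·covariance of B and S with a = 1.06, b = 2.2.
= 1.06²·117 + 2.2²·35 + 2·1.06·2.2·(-6.17)
= 131.4612 + 169.4 + (-28.77688) = 272.08432.

E[A] = 163.54, Var[A] = 272.08432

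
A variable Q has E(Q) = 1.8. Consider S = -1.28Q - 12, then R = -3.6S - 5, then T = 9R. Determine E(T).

E(S) = (-1.28)·1.8 + (-12) = -14.304.
E(R) = (-3.6)·(-14.304) + (-5) = 46.4944.
E(T) = 9·46.4944 = 418.4496.

E(T) = 418.4496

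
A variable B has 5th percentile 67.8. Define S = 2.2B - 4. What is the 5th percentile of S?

Since a = 2.2 > 0 the transformation is increasing, so the 5th percentile of S = a·(P_{5} of B) + b = 2.2·67.8 + (-4) = 145.16.

5th percentile of S = 145.16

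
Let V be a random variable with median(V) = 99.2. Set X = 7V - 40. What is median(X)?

A linear map preserves order up to sign, so median(X) = a·median(V) + b = 7·99.2 + (-40) = 654.4.

median(X) = 654.4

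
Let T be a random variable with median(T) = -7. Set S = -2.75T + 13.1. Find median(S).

A linear map preserves order up to sign, so median(S) = a·median(T) + b = (-2.75)·(-7) + 13.1 = 32.35.

median(S) = 32.35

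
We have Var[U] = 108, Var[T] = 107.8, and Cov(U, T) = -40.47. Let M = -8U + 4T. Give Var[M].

Var[M] = a²·Var[U] + b²·Var[T] + 2ab·Cov(U, T) with a = -8, b = 4.
= (-8)²·108 + 4²·107.8 + 2·(-8)·4·(-40.47)
= 6912 + 1724.8 + 2590.08 = 11226.88.

Var[M] = 11226.88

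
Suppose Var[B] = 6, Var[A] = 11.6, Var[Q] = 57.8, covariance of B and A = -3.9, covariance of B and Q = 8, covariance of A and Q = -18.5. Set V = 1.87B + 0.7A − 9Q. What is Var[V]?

Var[V] = a²·Var[B] + b²·Var[A] + c²·Var[Q] + 2ab·covariance of B and A + 2ac·covariance of B and Q + 2bc·covariance of A and Q, with a = 1.87, b = 0.7, c = -9.
= 20.9814 + 5.684 + 4681.8 + (-10.2102) + (-269.28) + 233.1
= 4662.0752.

Var[V] = 4662.0752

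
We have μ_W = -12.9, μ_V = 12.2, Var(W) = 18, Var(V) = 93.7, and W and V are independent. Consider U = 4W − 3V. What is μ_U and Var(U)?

μ_U = -88.2, Var(U) = 1131.3

μ_U = 4·μ_W + (-3)·μ_V = 4·(-12.9) + (-3)·12.2 = -88.2.
Var(U) = a²·Var(W) + b²·Var(V) + 2ab·Cov[W, V] with a = 4, b = -3.
Independence gives Cov[W, V] = 0.
= 4²·18 + (-3)²·93.7 + 2·4·(-3)·0
= 288 + 843.3 + 0 = 1131.3.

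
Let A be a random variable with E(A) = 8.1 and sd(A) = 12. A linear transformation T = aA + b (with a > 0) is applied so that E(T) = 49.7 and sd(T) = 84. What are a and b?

sd(T) = a·sd(A) (a > 0), so a = 84/12 = 7.
E(T) = a·E(A) + b, so b = 49.7 − 7·8.1 = -7.

a = 7, b = -7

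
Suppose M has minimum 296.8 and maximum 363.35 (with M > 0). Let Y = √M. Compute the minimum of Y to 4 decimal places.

√M is increasing on this domain, so min(Y) comes from min(M) = 296.8: min(Y) = √(296.8) ≈ 17.2279.

min(Y) = 17.2279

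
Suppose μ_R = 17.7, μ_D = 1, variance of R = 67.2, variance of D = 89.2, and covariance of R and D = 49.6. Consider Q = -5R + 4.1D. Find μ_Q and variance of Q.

μ_Q = -84.4, variance of Q = 1145.852

μ_Q = (-5)·μ_R + 4.1·μ_D = (-5)·17.7 + 4.1·1 = -84.4.
variance of Q = a²·variance of R + b²·variance of D + 2ab·covariance of R and D with a = -5, b = 4.1.
= (-5)²·67.2 + 4.1²·89.2 + 2·(-5)·4.1·49.6
= 1680 + 1499.452 + (-2033.6) = 1145.852.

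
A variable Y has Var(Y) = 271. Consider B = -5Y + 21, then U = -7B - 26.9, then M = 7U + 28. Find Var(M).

Var(B) = (-5)²·271 = 6775.
Var(U) = (-7)²·6775 = 331975.
Var(M) = 7²·331975 = 16266775.

Var(M) = 16266775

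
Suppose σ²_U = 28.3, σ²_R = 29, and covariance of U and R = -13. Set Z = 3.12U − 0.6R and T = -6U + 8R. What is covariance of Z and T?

By bilinearity, covariance of Z and T = ac·σ²_U + bd·σ²_R + (ad+bc)·covariance of U and R, with a=3.12, b=-0.6, c=-6, d=8.
ac·σ²_U = 3.12·(-6)·28.3 = -529.776
bd·σ²_R = (-0.6)·8·29 = -139.2
(ad+bc)·covariance of U and R = (28.56)·(-13) = -371.28
covariance of Z and T = -529.776 + (-139.2) + (-371.28) = -1040.256.

covariance of Z and T = -1040.256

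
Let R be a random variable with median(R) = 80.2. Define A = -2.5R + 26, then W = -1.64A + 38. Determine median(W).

median(W) = 324.18

median(A) = (-2.5)·80.2 + 26 = -174.5.
median(W) = (-1.64)·(-174.5) + 38 = 324.18.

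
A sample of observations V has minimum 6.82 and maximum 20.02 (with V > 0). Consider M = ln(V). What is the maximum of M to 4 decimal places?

ln(V) is increasing on this domain, so max(M) comes from max(V) = 20.02: max(M) = ln(20.02) ≈ 2.9967.

max(M) = 2.9967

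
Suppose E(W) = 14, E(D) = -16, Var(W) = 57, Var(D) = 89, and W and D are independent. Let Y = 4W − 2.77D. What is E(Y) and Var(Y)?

E(Y) = 4·E(W) + (-2.77)·E(D) = 4·14 + (-2.77)·(-16) = 100.32.
Var(Y) = a²·Var(W) + b²·Var(D) + 2ab·Cov(W, D) with a = 4, b = -2.77.
Independence gives Cov(W, D) = 0.
= 4²·57 + (-2.77)²·89 + 2·4·(-2.77)·0
= 912 + 682.8881 + 0 = 1594.8881.

E(Y) = 100.32, Var(Y) = 1594.8881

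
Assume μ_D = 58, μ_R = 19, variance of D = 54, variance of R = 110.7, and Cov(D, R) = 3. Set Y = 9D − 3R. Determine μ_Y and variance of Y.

μ_Y = 465, variance of Y = 5208.3

μ_Y = 9·μ_D + (-3)·μ_R = 9·58 + (-3)·19 = 465.
variance of Y = a²·variance of D + b²·variance of R + 2ab·Cov(D, R) with a = 9, b = -3.
= 9²·54 + (-3)²·110.7 + 2·9·(-3)·3
= 4374 + 996.3 + (-162) = 5208.3.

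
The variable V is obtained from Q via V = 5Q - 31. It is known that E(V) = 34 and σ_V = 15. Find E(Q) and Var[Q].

E(Q) = 13, Var[Q] = 9

From V = 5Q - 31: E(V) = a·E(Q) + b, so E(Q) = (E(V) − b)/a = (34 − (-31))/5 = 13.
Var[V] = 15² = 225.
Var[V] = a²·Var[Q], so Var[Q] = 225/5² = 9.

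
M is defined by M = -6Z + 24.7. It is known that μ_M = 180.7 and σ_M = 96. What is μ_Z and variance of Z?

From M = -6Z + 24.7: μ_M = a·μ_Z + b, so μ_Z = (μ_M − b)/a = (180.7 − 24.7)/(-6) = -26.
variance of M = 96² = 9216.
variance of M = a²·variance of Z, so variance of Z = 9216/(-6)² = 256.

μ_Z = -26, variance of Z = 256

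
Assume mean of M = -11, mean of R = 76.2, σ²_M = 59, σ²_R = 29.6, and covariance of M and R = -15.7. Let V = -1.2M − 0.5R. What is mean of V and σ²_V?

mean of V = (-1.2)·mean of M + (-0.5)·mean of R = (-1.2)·(-11) + (-0.5)·76.2 = -24.9.
σ²_V = a²·σ²_M + b²·σ²_R + 2ab·covariance of M and R with a = -1.2, b = -0.5.
= (-1.2)²·59 + (-0.5)²·29.6 + 2·(-1.2)·(-0.5)·(-15.7)
= 84.96 + 7.4 + (-18.84) = 73.52.

mean of V = -24.9, σ²_V = 73.52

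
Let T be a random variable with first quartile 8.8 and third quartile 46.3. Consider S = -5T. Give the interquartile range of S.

IQR of T = Q3 − Q1 = 46.3 − 8.8 = 37.5.
Under S = aT + b, IQR(S) = |a|·IQR(T) = |-5|·37.5 = 187.5 (shifts cancel; spread scales by |a|).

IQR(S) = 187.5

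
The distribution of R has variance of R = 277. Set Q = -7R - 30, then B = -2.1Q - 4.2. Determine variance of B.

variance of Q = (-7)²·277 = 13573.
variance of B = (-2.1)²·13573 = 59856.93.

variance of B = 59856.93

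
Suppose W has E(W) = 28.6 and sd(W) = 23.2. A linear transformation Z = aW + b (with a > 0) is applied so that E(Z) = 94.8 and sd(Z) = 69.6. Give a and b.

sd(Z) = a·sd(W) (a > 0), so a = 69.6/23.2 = 3.
E(Z) = a·E(W) + b, so b = 94.8 − 3·28.6 = 9.

a = 3, b = 9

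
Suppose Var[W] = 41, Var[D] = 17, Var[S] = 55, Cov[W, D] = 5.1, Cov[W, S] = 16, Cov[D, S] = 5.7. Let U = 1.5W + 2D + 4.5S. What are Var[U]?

Var[U] = a²·Var[W] + b²·Var[D] + c²·Var[S] + 2ab·Cov[W, D] + 2ac·Cov[W, S] + 2bc·Cov[D, S], with a = 1.5, b = 2, c = 4.5.
= 92.25 + 68 + 1113.75 + 30.6 + 216 + 102.6
= 1623.2.

Var[U] = 1623.2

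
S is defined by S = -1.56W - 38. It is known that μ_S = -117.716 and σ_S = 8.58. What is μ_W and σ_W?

μ_W = 51.1, σ_W = 5.5

From S = -1.56W - 38: μ_S = a·μ_W + b, so μ_W = (μ_S − b)/a = (-117.716 − (-38))/(-1.56) = 51.1.
σ_S = |a|·σ_W, so σ_W = 8.58/|-1.56| = 5.5.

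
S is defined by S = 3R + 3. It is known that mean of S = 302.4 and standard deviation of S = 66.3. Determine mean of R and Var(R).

mean of R = 99.8, Var(R) = 488.41

From S = 3R + 3: mean of S = a·mean of R + b, so mean of R = (mean of S − b)/a = (302.4 − 3)/3 = 99.8.
Var(S) = 66.3² = 4395.69.
Var(S) = a²·Var(R), so Var(R) = 4395.69/3² = 488.41.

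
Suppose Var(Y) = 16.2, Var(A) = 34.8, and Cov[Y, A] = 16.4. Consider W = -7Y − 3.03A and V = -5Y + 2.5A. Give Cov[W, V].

Cov[W, V] = 264.85

By bilinearity, Cov[W, V] = ac·Var(Y) + bd·Var(A) + (ad+bc)·Cov[Y, A], with a=-7, b=-3.03, c=-5, d=2.5.
ac·Var(Y) = (-7)·(-5)·16.2 = 567
bd·Var(A) = (-3.03)·2.5·34.8 = -263.61
(ad+bc)·Cov[Y, A] = (-2.35)·16.4 = -38.54
Cov[W, V] = 567 + (-263.61) + (-38.54) = 264.85.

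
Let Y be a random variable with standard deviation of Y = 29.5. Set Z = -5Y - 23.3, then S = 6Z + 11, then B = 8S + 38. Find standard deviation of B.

standard deviation of B = 7080

standard deviation of Z = |-5|·29.5 = 147.5.
standard deviation of S = |6|·147.5 = 885.
standard deviation of B = |8|·885 = 7080.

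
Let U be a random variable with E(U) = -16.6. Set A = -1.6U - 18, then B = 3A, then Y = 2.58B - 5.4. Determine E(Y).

E(Y) = 60.8544

E(A) = (-1.6)·(-16.6) + (-18) = 8.56.
E(B) = 3·8.56 = 25.68.
E(Y) = 2.58·25.68 + (-5.4) = 60.8544.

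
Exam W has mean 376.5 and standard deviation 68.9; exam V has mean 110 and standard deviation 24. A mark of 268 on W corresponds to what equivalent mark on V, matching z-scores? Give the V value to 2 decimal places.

z = (268 − 376.5)/68.9 ≈ -1.5747.
V = 110 + z·24 = 110 + (268 − 376.5)·24/68.9 ≈ 72.21.

V = 72.21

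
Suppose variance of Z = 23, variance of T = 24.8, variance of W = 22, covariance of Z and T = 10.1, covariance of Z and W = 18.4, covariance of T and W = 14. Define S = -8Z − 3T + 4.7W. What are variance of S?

variance of S = a²·variance of Z + b²·variance of T + c²·variance of W + 2ab·covariance of Z and T + 2ac·covariance of Z and W + 2bc·covariance of T and W, with a = -8, b = -3, c = 4.7.
= 1472 + 223.2 + 485.98 + 484.8 + (-1383.68) + (-394.8)
= 887.5.

variance of S = 887.5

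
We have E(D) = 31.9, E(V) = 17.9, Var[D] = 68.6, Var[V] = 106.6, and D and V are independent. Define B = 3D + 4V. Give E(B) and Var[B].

E(B) = 167.3, Var[B] = 2323

E(B) = 3·E(D) + 4·E(V) = 3·31.9 + 4·17.9 = 167.3.
Var[B] = a²·Var[D] + b²·Var[V] + 2ab·Cov[D, V] with a = 3, b = 4.
Independence gives Cov[D, V] = 0.
= 3²·68.6 + 4²·106.6 + 2·3·4·0
= 617.4 + 1705.6 + 0 = 2323.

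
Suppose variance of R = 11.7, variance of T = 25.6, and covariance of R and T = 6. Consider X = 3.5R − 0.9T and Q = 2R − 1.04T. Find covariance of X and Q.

By bilinearity, covariance of X and Q = ac·variance of R + bd·variance of T + (ad+bc)·covariance of R and T, with a=3.5, b=-0.9, c=2, d=-1.04.
ac·variance of R = 3.5·2·11.7 = 81.9
bd·variance of T = (-0.9)·(-1.04)·25.6 = 23.9616
(ad+bc)·covariance of R and T = (-5.44)·6 = -32.64
covariance of X and Q = 81.9 + 23.9616 + (-32.64) = 73.2216.

covariance of X and Q = 73.2216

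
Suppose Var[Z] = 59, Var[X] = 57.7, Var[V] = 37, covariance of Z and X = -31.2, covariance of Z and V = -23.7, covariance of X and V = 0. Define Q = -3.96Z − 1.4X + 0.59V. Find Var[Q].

Var[Q] = 815.98586

Var[Q] = a²·Var[Z] + b²·Var[X] + c²·Var[V] + 2ab·covariance of Z and X + 2ac·covariance of Z and V + 2bc·covariance of X and V, with a = -3.96, b = -1.4, c = 0.59.
= 925.2144 + 113.092 + 12.8797 + (-345.9456) + 110.74536 + 0
= 815.98586.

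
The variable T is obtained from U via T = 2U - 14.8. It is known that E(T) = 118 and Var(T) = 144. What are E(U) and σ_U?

From T = 2U - 14.8: E(T) = a·E(U) + b, so E(U) = (E(T) − b)/a = (118 − (-14.8))/2 = 66.4.
σ_T = √144 = 12.
σ_T = |a|·σ_U, so σ_U = 12/|2| = 6.

E(U) = 66.4, σ_U = 6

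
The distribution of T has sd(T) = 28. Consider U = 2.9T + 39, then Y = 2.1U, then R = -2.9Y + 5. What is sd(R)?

sd(U) = |2.9|·28 = 81.2.
sd(Y) = |2.1|·81.2 = 170.52.
sd(R) = |-2.9|·170.52 = 494.508.

sd(R) = 494.508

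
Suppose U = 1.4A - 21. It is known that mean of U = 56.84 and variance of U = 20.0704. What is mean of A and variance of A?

From U = 1.4A - 21: mean of U = a·mean of A + b, so mean of A = (mean of U − b)/a = (56.84 − (-21))/1.4 = 55.6.
variance of U = a²·variance of A, so variance of A = 20.0704/1.4² = 10.24.

mean of A = 55.6, variance of A = 10.24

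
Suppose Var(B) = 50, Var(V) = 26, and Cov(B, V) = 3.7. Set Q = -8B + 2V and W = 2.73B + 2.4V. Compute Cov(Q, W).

Cov(Q, W) = -1018.038

By bilinearity, Cov(Q, W) = ac·Var(B) + bd·Var(V) + (ad+bc)·Cov(B, V), with a=-8, b=2, c=2.73, d=2.4.
ac·Var(B) = (-8)·2.73·50 = -1092
bd·Var(V) = 2·2.4·26 = 124.8
(ad+bc)·Cov(B, V) = (-13.74)·3.7 = -50.838
Cov(Q, W) = -1092 + 124.8 + (-50.838) = -1018.038.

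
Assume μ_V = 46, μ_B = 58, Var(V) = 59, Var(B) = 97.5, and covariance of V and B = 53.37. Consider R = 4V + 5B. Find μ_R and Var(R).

μ_R = 474, Var(R) = 5516.3

μ_R = 4·μ_V + 5·μ_B = 4·46 + 5·58 = 474.
Var(R) = a²·Var(V) + b²·Var(B) + 2ab·covariance of V and B with a = 4, b = 5.
= 4²·59 + 5²·97.5 + 2·4·5·53.37
= 944 + 2437.5 + 2134.8 = 5516.3.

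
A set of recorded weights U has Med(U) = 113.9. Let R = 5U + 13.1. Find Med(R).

Med(R) = 582.6

A linear map preserves order up to sign, so Med(R) = a·Med(U) + b = 5·113.9 + 13.1 = 582.6.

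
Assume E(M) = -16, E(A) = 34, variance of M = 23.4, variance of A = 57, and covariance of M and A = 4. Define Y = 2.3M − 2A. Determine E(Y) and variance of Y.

E(Y) = 2.3·E(M) + (-2)·E(A) = 2.3·(-16) + (-2)·34 = -104.8.
variance of Y = a²·variance of M + b²·variance of A + 2ab·covariance of M and A with a = 2.3, b = -2.
= 2.3²·23.4 + (-2)²·57 + 2·2.3·(-2)·4
= 123.786 + 228 + (-36.8) = 314.986.

E(Y) = -104.8, variance of Y = 314.986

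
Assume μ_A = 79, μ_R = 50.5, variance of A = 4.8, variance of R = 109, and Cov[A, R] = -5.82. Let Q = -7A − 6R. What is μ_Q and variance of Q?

μ_Q = -856, variance of Q = 3670.32

μ_Q = (-7)·μ_A + (-6)·μ_R = (-7)·79 + (-6)·50.5 = -856.
variance of Q = a²·variance of A + b²·variance of R + 2ab·Cov[A, R] with a = -7, b = -6.
= (-7)²·4.8 + (-6)²·109 + 2·(-7)·(-6)·(-5.82)
= 235.2 + 3924 + (-488.88) = 3670.32.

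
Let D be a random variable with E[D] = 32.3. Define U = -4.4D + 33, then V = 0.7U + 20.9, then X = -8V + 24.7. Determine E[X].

E[U] = (-4.4)·32.3 + 33 = -109.12.
E[V] = 0.7·(-109.12) + 20.9 = -55.484.
E[X] = (-8)·(-55.484) + 24.7 = 468.572.

E[X] = 468.572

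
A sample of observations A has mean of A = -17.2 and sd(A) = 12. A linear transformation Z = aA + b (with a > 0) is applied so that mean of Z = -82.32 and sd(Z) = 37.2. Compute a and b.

sd(Z) = a·sd(A) (a > 0), so a = 37.2/12 = 3.1.
mean of Z = a·mean of A + b, so b = -82.32 − 3.1·(-17.2) = -29.

a = 3.1, b = -29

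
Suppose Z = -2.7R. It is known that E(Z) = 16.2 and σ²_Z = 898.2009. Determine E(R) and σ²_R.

E(R) = -6, σ²_R = 123.21

From Z = -2.7R: E(Z) = a·E(R) + b, so E(R) = (E(Z) − b)/a = (16.2 − 0)/(-2.7) = -6.
σ²_Z = a²·σ²_R, so σ²_R = 898.2009/(-2.7)² = 123.21.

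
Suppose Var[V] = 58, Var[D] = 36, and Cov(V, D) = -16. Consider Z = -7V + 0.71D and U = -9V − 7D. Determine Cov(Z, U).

By bilinearity, Cov(Z, U) = ac·Var[V] + bd·Var[D] + (ad+bc)·Cov(V, D), with a=-7, b=0.71, c=-9, d=-7.
ac·Var[V] = (-7)·(-9)·58 = 3654
bd·Var[D] = 0.71·(-7)·36 = -178.92
(ad+bc)·Cov(V, D) = (42.61)·(-16) = -681.76
Cov(Z, U) = 3654 + (-178.92) + (-681.76) = 2793.32.

Cov(Z, U) = 2793.32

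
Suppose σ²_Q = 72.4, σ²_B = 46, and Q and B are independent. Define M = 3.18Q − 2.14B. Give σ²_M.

σ²_M = 942.79936

σ²_M = a²·σ²_Q + b²·σ²_B + 2ab·covariance of Q and B with a = 3.18, b = -2.14.
Independence gives covariance of Q and B = 0.
= 3.18²·72.4 + (-2.14)²·46 + 2·3.18·(-2.14)·0
= 732.13776 + 210.6616 + 0 = 942.79936.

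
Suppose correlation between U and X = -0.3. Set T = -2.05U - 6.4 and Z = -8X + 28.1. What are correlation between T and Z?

correlation between T and Z = -0.3

Linear rescalings preserve correlation up to sign; here the slopes -2.05 and -8 have the same sign, so correlation between T and Z = correlation between U and X = -0.3.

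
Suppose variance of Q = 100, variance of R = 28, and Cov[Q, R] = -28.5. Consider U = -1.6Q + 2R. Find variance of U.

variance of U = a²·variance of Q + b²·variance of R + 2ab·Cov[Q, R] with a = -1.6, b = 2.
= (-1.6)²·100 + 2²·28 + 2·(-1.6)·2·(-28.5)
= 256 + 112 + 182.4 = 550.4.

variance of U = 550.4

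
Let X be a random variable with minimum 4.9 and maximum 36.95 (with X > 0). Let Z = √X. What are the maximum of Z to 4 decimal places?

max(Z) = 6.0787

√X is increasing on this domain, so max(Z) comes from max(X) = 36.95: max(Z) = √(36.95) ≈ 6.0787.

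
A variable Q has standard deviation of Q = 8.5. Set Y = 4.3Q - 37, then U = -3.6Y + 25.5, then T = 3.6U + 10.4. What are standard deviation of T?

standard deviation of Y = |4.3|·8.5 = 36.55.
standard deviation of U = |-3.6|·36.55 = 131.58.
standard deviation of T = |3.6|·131.58 = 473.688.

standard deviation of T = 473.688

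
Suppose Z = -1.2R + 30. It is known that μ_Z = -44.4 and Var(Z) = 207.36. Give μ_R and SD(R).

From Z = -1.2R + 30: μ_Z = a·μ_R + b, so μ_R = (μ_Z − b)/a = (-44.4 − 30)/(-1.2) = 62.
SD(Z) = √207.36 = 14.4.
SD(Z) = |a|·SD(R), so SD(R) = 14.4/|-1.2| = 12.

μ_R = 62, SD(R) = 12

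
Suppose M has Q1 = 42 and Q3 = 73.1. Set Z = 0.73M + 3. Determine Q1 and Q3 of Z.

a = 0.73 > 0: Q1(Z) = a·Q1(M)+b = 33.66, Q3(Z) = a·Q3(M)+b = 56.363.

Q1(Z) = 33.66, Q3(Z) = 56.363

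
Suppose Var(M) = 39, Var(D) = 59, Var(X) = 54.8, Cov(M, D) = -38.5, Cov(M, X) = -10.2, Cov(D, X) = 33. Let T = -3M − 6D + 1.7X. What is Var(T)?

Var(T) = a²·Var(M) + b²·Var(D) + c²·Var(X) + 2ab·Cov(M, D) + 2ac·Cov(M, X) + 2bc·Cov(D, X), with a = -3, b = -6, c = 1.7.
= 351 + 2124 + 158.372 + (-1386) + 104.04 + (-673.2)
= 678.212.

Var(T) = 678.212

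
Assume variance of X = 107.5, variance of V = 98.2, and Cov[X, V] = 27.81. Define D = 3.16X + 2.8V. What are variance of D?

variance of D = a²·variance of X + b²·variance of V + 2ab·Cov[X, V] with a = 3.16, b = 2.8.
= 3.16²·107.5 + 2.8²·98.2 + 2·3.16·2.8·27.81
= 1073.452 + 769.888 + 492.12576 = 2335.46576.

variance of D = 2335.46576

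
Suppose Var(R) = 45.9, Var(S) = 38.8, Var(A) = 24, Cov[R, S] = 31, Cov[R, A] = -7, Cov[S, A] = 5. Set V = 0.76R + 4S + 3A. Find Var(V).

Var(V) = 1139.87184

Var(V) = a²·Var(R) + b²·Var(S) + c²·Var(A) + 2ab·Cov[R, S] + 2ac·Cov[R, A] + 2bc·Cov[S, A], with a = 0.76, b = 4, c = 3.
= 26.51184 + 620.8 + 216 + 188.48 + (-31.92) + 120
= 1139.87184.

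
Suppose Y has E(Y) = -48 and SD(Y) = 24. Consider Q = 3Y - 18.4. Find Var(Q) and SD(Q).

Var(Q) = 5184, SD(Q) = 72

Q = 3Y - 18.4 is linear with a = 3, b = -18.4.
Var(Y) = 24² = 576.
Var(Q) = a²·Var(Y) = 3²·576 = 5184 (the additive constant -18.4 does not affect variance).
SD(Q) = |a|·SD(Y) = |3|·24 = 72.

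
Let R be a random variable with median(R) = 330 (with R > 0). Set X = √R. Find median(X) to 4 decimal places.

median(X) = 18.1659

√R is monotone on this domain, so median(X) = √(330) ≈ 18.1659.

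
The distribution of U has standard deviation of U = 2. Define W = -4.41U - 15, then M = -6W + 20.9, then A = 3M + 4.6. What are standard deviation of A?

standard deviation of A = 158.76

standard deviation of W = |-4.41|·2 = 8.82.
standard deviation of M = |-6|·8.82 = 52.92.
standard deviation of A = |3|·52.92 = 158.76.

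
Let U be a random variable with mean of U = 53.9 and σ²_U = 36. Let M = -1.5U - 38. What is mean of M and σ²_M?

M = -1.5U - 38 is linear with a = -1.5, b = -38.
mean of M = a·mean of U + b = (-1.5)·53.9 + (-38) = -118.85.
σ²_M = a²·σ²_U = (-1.5)²·36 = 81 (the additive constant -38 does not affect variance).

mean of M = -118.85, σ²_M = 81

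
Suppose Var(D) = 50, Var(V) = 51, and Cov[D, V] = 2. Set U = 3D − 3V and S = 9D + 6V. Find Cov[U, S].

Cov[U, S] = 414

By bilinearity, Cov[U, S] = ac·Var(D) + bd·Var(V) + (ad+bc)·Cov[D, V], with a=3, b=-3, c=9, d=6.
ac·Var(D) = 3·9·50 = 1350
bd·Var(V) = (-3)·6·51 = -918
(ad+bc)·Cov[D, V] = (-9)·2 = -18
Cov[U, S] = 1350 + (-918) + (-18) = 414.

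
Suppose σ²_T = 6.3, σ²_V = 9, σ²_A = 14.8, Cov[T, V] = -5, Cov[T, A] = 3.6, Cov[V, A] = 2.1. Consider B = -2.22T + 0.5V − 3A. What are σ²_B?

σ²_B = 219.25092

σ²_B = a²·σ²_T + b²·σ²_V + c²·σ²_A + 2ab·Cov[T, V] + 2ac·Cov[T, A] + 2bc·Cov[V, A], with a = -2.22, b = 0.5, c = -3.
= 31.04892 + 2.25 + 133.2 + 11.1 + 47.952 + (-6.3)
= 219.25092.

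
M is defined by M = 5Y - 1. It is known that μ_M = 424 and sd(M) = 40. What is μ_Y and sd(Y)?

μ_Y = 85, sd(Y) = 8

From M = 5Y - 1: μ_M = a·μ_Y + b, so μ_Y = (μ_M − b)/a = (424 − (-1))/5 = 85.
sd(M) = |a|·sd(Y), so sd(Y) = 40/|5| = 8.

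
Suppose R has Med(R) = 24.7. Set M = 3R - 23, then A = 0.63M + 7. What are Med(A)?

Med(M) = 3·24.7 + (-23) = 51.1.
Med(A) = 0.63·51.1 + 7 = 39.193.

Med(A) = 39.193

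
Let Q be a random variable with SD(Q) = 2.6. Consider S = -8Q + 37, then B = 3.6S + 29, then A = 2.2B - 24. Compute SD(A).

SD(S) = |-8|·2.6 = 20.8.
SD(B) = |3.6|·20.8 = 74.88.
SD(A) = |2.2|·74.88 = 164.736.

SD(A) = 164.736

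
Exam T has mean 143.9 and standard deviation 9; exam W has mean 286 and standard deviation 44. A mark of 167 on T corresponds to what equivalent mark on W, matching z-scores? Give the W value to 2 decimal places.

z = (167 − 143.9)/9 ≈ 2.5667.
W = 286 + z·44 = 286 + (167 − 143.9)·44/9 ≈ 398.93.

W = 398.93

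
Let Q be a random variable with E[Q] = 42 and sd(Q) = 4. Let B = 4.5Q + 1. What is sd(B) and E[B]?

sd(B) = 18, E[B] = 190

B = 4.5Q + 1 is linear with a = 4.5, b = 1.
sd(B) = |a|·sd(Q) = |4.5|·4 = 18.
E[B] = a·E[Q] + b = 4.5·42 + 1 = 190.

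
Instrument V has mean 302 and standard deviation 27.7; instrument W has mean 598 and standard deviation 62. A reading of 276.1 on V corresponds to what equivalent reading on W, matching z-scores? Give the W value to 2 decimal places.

W = 540.03

z = (276.1 − 302)/27.7 ≈ -0.935.
W = 598 + z·62 = 598 + (276.1 − 302)·62/27.7 ≈ 540.03.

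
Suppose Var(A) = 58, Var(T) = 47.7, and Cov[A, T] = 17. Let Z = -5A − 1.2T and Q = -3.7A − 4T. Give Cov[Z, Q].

Cov[Z, Q] = 1717.44

By bilinearity, Cov[Z, Q] = ac·Var(A) + bd·Var(T) + (ad+bc)·Cov[A, T], with a=-5, b=-1.2, c=-3.7, d=-4.
ac·Var(A) = (-5)·(-3.7)·58 = 1073
bd·Var(T) = (-1.2)·(-4)·47.7 = 228.96
(ad+bc)·Cov[A, T] = (24.44)·17 = 415.48
Cov[Z, Q] = 1073 + 228.96 + 415.48 = 1717.44.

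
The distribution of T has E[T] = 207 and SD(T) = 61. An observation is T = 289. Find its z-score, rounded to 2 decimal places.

z = 1.34

z = (T − E[T]) / SD(T) = (289 − 207) / 61 ≈ 1.34.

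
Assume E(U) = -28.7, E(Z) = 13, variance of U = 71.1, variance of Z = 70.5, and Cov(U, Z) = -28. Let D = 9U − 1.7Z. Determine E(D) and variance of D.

E(D) = 9·E(U) + (-1.7)·E(Z) = 9·(-28.7) + (-1.7)·13 = -280.4.
variance of D = a²·variance of U + b²·variance of Z + 2ab·Cov(U, Z) with a = 9, b = -1.7.
= 9²·71.1 + (-1.7)²·70.5 + 2·9·(-1.7)·(-28)
= 5759.1 + 203.745 + 856.8 = 6819.645.

E(D) = -280.4, variance of D = 6819.645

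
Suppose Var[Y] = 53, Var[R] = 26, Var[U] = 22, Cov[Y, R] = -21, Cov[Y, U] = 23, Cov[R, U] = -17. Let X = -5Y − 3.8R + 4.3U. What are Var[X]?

Var[X] = a²·Var[Y] + b²·Var[R] + c²·Var[U] + 2ab·Cov[Y, R] + 2ac·Cov[Y, U] + 2bc·Cov[R, U], with a = -5, b = -3.8, c = 4.3.
= 1325 + 375.44 + 406.78 + (-798) + (-989) + 555.56
= 875.78.

Var[X] = 875.78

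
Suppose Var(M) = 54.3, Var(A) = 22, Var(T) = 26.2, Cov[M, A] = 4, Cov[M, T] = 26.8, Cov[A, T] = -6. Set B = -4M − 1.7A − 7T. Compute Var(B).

Var(B) = a²·Var(M) + b²·Var(A) + c²·Var(T) + 2ab·Cov[M, A] + 2ac·Cov[M, T] + 2bc·Cov[A, T], with a = -4, b = -1.7, c = -7.
= 868.8 + 63.58 + 1283.8 + 54.4 + 1500.8 + (-142.8)
= 3628.58.

Var(B) = 3628.58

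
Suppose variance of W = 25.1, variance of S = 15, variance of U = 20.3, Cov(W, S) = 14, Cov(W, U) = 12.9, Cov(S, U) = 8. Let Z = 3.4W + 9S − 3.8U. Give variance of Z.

variance of Z = a²·variance of W + b²·variance of S + c²·variance of U + 2ab·Cov(W, S) + 2ac·Cov(W, U) + 2bc·Cov(S, U), with a = 3.4, b = 9, c = -3.8.
= 290.156 + 1215 + 293.132 + 856.8 + (-333.336) + (-547.2)
= 1774.552.

variance of Z = 1774.552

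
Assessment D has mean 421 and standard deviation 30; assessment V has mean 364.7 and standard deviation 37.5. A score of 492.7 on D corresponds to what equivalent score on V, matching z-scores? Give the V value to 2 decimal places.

V = 454.33

z = (492.7 − 421)/30 = 2.39.
V = 364.7 + z·37.5 = 364.7 + (492.7 − 421)·37.5/30 ≈ 454.33.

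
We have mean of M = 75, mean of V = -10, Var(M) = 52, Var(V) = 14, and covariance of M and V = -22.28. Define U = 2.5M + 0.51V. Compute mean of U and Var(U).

mean of U = 182.4, Var(U) = 271.8274

mean of U = 2.5·mean of M + 0.51·mean of V = 2.5·75 + 0.51·(-10) = 182.4.
Var(U) = a²·Var(M) + b²·Var(V) + 2ab·covariance of M and V with a = 2.5, b = 0.51.
= 2.5²·52 + 0.51²·14 + 2·2.5·0.51·(-22.28)
= 325 + 3.6414 + (-56.814) = 271.8274.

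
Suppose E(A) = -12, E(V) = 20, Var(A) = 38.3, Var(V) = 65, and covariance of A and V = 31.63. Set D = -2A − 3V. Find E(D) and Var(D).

E(D) = (-2)·E(A) + (-3)·E(V) = (-2)·(-12) + (-3)·20 = -36.
Var(D) = a²·Var(A) + b²·Var(V) + 2ab·covariance of A and V with a = -2, b = -3.
= (-2)²·38.3 + (-3)²·65 + 2·(-2)·(-3)·31.63
= 153.2 + 585 + 379.56 = 1117.76.

E(D) = -36, Var(D) = 1117.76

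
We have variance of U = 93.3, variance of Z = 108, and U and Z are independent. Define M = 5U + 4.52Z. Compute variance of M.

variance of M = a²·variance of U + b²·variance of Z + 2ab·Cov(U, Z) with a = 5, b = 4.52.
Independence gives Cov(U, Z) = 0.
= 5²·93.3 + 4.52²·108 + 2·5·4.52·0
= 2332.5 + 2206.4832 + 0 = 4538.9832.

variance of M = 4538.9832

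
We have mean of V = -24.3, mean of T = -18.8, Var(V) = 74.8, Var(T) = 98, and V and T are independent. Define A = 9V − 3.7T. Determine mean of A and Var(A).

mean of A = -149.14, Var(A) = 7400.42

mean of A = 9·mean of V + (-3.7)·mean of T = 9·(-24.3) + (-3.7)·(-18.8) = -149.14.
Var(A) = a²·Var(V) + b²·Var(T) + 2ab·Cov[V, T] with a = 9, b = -3.7.
Independence gives Cov[V, T] = 0.
= 9²·74.8 + (-3.7)²·98 + 2·9·(-3.7)·0
= 6058.8 + 1341.62 + 0 = 7400.42.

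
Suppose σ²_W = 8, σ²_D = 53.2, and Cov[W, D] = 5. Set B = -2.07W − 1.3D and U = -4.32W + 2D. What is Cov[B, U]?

By bilinearity, Cov[B, U] = ac·σ²_W + bd·σ²_D + (ad+bc)·Cov[W, D], with a=-2.07, b=-1.3, c=-4.32, d=2.
ac·σ²_W = (-2.07)·(-4.32)·8 = 71.5392
bd·σ²_D = (-1.3)·2·53.2 = -138.32
(ad+bc)·Cov[W, D] = (1.476)·5 = 7.38
Cov[B, U] = 71.5392 + (-138.32) + 7.38 = -59.4008.

Cov[B, U] = -59.4008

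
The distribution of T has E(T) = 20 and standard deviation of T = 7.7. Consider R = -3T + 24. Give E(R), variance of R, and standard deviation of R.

E(R) = -36, variance of R = 533.61, standard deviation of R = 23.1

R = -3T + 24 is linear with a = -3, b = 24.
E(R) = a·E(T) + b = (-3)·20 + 24 = -36.
variance of T = 7.7² = 59.29.
variance of R = a²·variance of T = (-3)²·59.29 = 533.61 (the additive constant 24 does not affect variance).
standard deviation of R = |a|·standard deviation of T = |-3|·7.7 = 23.1.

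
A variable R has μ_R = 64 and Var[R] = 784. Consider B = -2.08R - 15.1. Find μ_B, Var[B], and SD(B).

B = -2.08R - 15.1 is linear with a = -2.08, b = -15.1.
μ_B = a·μ_R + b = (-2.08)·64 + (-15.1) = -148.22.
Var[B] = a²·Var[R] = (-2.08)²·784 = 3391.8976 (the additive constant -15.1 does not affect variance).
SD(R) = √784 = 28.
SD(B) = |a|·SD(R) = |-2.08|·28 = 58.24.

μ_B = -148.22, Var[B] = 3391.8976, SD(B) = 58.24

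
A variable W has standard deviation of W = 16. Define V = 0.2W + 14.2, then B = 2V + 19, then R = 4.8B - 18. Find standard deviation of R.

standard deviation of R = 30.72

standard deviation of V = |0.2|·16 = 3.2.
standard deviation of B = |2|·3.2 = 6.4.
standard deviation of R = |4.8|·6.4 = 30.72.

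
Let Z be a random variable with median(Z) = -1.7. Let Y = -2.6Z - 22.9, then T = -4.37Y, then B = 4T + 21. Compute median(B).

median(Y) = (-2.6)·(-1.7) + (-22.9) = -18.48.
median(T) = (-4.37)·(-18.48) = 80.7576.
median(B) = 4·80.7576 + 21 = 344.0304.

median(B) = 344.0304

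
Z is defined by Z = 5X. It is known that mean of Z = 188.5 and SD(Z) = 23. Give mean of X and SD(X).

From Z = 5X: mean of Z = a·mean of X + b, so mean of X = (mean of Z − b)/a = (188.5 − 0)/5 = 37.7.
SD(Z) = |a|·SD(X), so SD(X) = 23/|5| = 4.6.

mean of X = 37.7, SD(X) = 4.6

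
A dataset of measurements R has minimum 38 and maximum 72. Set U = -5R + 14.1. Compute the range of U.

Range of R = 72 − 38 = 34.
Range(U) = |a|·Range(R) = |-5|·34 = 170.

Range(U) = 170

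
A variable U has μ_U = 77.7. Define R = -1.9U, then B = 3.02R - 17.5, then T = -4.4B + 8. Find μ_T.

μ_R = (-1.9)·77.7 = -147.63.
μ_B = 3.02·(-147.63) + (-17.5) = -463.3426.
μ_T = (-4.4)·(-463.3426) + 8 = 2046.70744.

μ_T = 2046.70744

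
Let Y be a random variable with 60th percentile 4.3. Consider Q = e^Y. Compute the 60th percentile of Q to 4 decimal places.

60th percentile of Q = 73.6998

e^Y is increasing, so P_{60}(Q) = g(P_{60}(Y)) ≈ 73.6998.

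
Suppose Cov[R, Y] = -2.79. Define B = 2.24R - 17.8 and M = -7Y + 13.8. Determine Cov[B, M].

Cov[B, M] = 43.7472

Cov[B, M] = a·c·Cov[R, Y] = 2.24·(-7)·(-2.79) = 43.7472. Additive constants drop out.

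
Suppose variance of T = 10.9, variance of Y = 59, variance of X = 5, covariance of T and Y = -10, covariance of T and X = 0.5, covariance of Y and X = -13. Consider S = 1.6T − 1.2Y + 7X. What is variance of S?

variance of S = a²·variance of T + b²·variance of Y + c²·variance of X + 2ab·covariance of T and Y + 2ac·covariance of T and X + 2bc·covariance of Y and X, with a = 1.6, b = -1.2, c = 7.
= 27.904 + 84.96 + 245 + 38.4 + 11.2 + 218.4
= 625.864.

variance of S = 625.864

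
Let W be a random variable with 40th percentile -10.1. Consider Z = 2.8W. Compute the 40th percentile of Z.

Since a = 2.8 > 0 the transformation is increasing, so the 40th percentile of Z = a·(P_{40} of W) + b = 2.8·(-10.1) = -28.28.

40th percentile of Z = -28.28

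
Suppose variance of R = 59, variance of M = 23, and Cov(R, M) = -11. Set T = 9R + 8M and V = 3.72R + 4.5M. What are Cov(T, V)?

By bilinearity, Cov(T, V) = ac·variance of R + bd·variance of M + (ad+bc)·Cov(R, M), with a=9, b=8, c=3.72, d=4.5.
ac·variance of R = 9·3.72·59 = 1975.32
bd·variance of M = 8·4.5·23 = 828
(ad+bc)·Cov(R, M) = (70.26)·(-11) = -772.86
Cov(T, V) = 1975.32 + 828 + (-772.86) = 2030.46.

Cov(T, V) = 2030.46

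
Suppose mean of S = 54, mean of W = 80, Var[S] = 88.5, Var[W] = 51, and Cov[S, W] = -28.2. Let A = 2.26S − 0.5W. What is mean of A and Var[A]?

mean of A = 82.04, Var[A] = 528.5046

mean of A = 2.26·mean of S + (-0.5)·mean of W = 2.26·54 + (-0.5)·80 = 82.04.
Var[A] = a²·Var[S] + b²·Var[W] + 2ab·Cov[S, W] with a = 2.26, b = -0.5.
= 2.26²·88.5 + (-0.5)²·51 + 2·2.26·(-0.5)·(-28.2)
= 452.0226 + 12.75 + 63.732 = 528.5046.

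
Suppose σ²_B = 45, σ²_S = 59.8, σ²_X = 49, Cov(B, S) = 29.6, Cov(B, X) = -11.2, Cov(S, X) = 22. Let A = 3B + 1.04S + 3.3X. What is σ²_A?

σ²_A = 1117.24168

σ²_A = a²·σ²_B + b²·σ²_S + c²·σ²_X + 2ab·Cov(B, S) + 2ac·Cov(B, X) + 2bc·Cov(S, X), with a = 3, b = 1.04, c = 3.3.
= 405 + 64.67968 + 533.61 + 184.704 + (-221.76) + 151.008
= 1117.24168.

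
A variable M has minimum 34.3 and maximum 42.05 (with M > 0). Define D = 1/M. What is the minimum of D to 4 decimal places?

min(D) = 0.0238

1/M is decreasing on this domain, so min(D) comes from max(M) = 42.05: min(D) = 1/(42.05) ≈ 0.0238.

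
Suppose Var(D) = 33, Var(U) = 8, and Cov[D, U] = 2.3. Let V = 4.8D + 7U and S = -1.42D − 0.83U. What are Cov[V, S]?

By bilinearity, Cov[V, S] = ac·Var(D) + bd·Var(U) + (ad+bc)·Cov[D, U], with a=4.8, b=7, c=-1.42, d=-0.83.
ac·Var(D) = 4.8·(-1.42)·33 = -224.928
bd·Var(U) = 7·(-0.83)·8 = -46.48
(ad+bc)·Cov[D, U] = (-13.924)·2.3 = -32.0252
Cov[V, S] = -224.928 + (-46.48) + (-32.0252) = -303.4332.

Cov[V, S] = -303.4332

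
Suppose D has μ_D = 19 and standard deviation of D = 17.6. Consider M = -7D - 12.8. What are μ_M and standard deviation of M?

μ_M = -145.8, standard deviation of M = 123.2

M = -7D - 12.8 is linear with a = -7, b = -12.8.
μ_M = a·μ_D + b = (-7)·19 + (-12.8) = -145.8.
standard deviation of M = |a|·standard deviation of D = |-7|·17.6 = 123.2.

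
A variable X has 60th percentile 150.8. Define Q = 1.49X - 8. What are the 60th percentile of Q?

60th percentile of Q = 216.692

Since a = 1.49 > 0 the transformation is increasing, so the 60th percentile of Q = a·(P_{60} of X) + b = 1.49·150.8 + (-8) = 216.692.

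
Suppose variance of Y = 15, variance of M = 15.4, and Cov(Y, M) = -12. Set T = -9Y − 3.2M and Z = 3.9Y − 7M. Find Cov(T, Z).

By bilinearity, Cov(T, Z) = ac·variance of Y + bd·variance of M + (ad+bc)·Cov(Y, M), with a=-9, b=-3.2, c=3.9, d=-7.
ac·variance of Y = (-9)·3.9·15 = -526.5
bd·variance of M = (-3.2)·(-7)·15.4 = 344.96
(ad+bc)·Cov(Y, M) = (50.52)·(-12) = -606.24
Cov(T, Z) = -526.5 + 344.96 + (-606.24) = -787.78.

Cov(T, Z) = -787.78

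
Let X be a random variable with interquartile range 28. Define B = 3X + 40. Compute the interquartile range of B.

IQR(B) = 84

Under B = aX + b, IQR(B) = |a|·IQR(X) = |3|·28 = 84 (shifts cancel; spread scales by |a|).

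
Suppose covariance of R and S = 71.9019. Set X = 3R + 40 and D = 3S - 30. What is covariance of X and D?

covariance of X and D = 647.1171

covariance of X and D = a·c·covariance of R and S = 3·3·71.9019 = 647.1171. Additive constants drop out.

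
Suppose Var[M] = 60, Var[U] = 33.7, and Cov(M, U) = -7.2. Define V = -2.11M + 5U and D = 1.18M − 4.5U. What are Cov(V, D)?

By bilinearity, Cov(V, D) = ac·Var[M] + bd·Var[U] + (ad+bc)·Cov(M, U), with a=-2.11, b=5, c=1.18, d=-4.5.
ac·Var[M] = (-2.11)·1.18·60 = -149.388
bd·Var[U] = 5·(-4.5)·33.7 = -758.25
(ad+bc)·Cov(M, U) = (15.395)·(-7.2) = -110.844
Cov(V, D) = -149.388 + (-758.25) + (-110.844) = -1018.482.

Cov(V, D) = -1018.482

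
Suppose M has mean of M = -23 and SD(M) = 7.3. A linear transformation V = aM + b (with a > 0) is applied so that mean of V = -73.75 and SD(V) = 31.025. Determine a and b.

SD(V) = a·SD(M) (a > 0), so a = 31.025/7.3 = 4.25.
mean of V = a·mean of M + b, so b = -73.75 − 4.25·(-23) = 24.

a = 4.25, b = 24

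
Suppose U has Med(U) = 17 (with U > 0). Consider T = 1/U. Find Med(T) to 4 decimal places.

Med(T) = 0.0588

1/U is monotone on this domain, so Med(T) = 1/(17) ≈ 0.0588.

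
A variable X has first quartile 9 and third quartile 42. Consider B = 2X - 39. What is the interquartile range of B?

IQR of X = Q3 − Q1 = 42 − 9 = 33.
Under B = aX + b, IQR(B) = |a|·IQR(X) = |2|·33 = 66 (shifts cancel; spread scales by |a|).

IQR(B) = 66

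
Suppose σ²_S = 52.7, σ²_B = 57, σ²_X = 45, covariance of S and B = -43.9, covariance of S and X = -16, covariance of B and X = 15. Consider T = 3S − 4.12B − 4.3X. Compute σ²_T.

σ²_T = a²·σ²_S + b²·σ²_B + c²·σ²_X + 2ab·covariance of S and B + 2ac·covariance of S and X + 2bc·covariance of B and X, with a = 3, b = -4.12, c = -4.3.
= 474.3 + 967.5408 + 832.05 + 1085.208 + 412.8 + 531.48
= 4303.3788.

σ²_T = 4303.3788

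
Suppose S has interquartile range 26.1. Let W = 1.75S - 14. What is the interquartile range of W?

IQR(W) = 45.675

Under W = aS + b, IQR(W) = |a|·IQR(S) = |1.75|·26.1 = 45.675 (shifts cancel; spread scales by |a|).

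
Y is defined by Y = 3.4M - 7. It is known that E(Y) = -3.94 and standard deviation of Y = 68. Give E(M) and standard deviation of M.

From Y = 3.4M - 7: E(Y) = a·E(M) + b, so E(M) = (E(Y) − b)/a = (-3.94 − (-7))/3.4 = 0.9.
standard deviation of Y = |a|·standard deviation of M, so standard deviation of M = 68/|3.4| = 20.

E(M) = 0.9, standard deviation of M = 20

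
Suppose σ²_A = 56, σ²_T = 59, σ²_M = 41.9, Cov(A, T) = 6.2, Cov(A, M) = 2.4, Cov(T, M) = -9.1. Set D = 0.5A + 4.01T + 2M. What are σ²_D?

σ²_D = 1014.0239

σ²_D = a²·σ²_A + b²·σ²_T + c²·σ²_M + 2ab·Cov(A, T) + 2ac·Cov(A, M) + 2bc·Cov(T, M), with a = 0.5, b = 4.01, c = 2.
= 14 + 948.7259 + 167.6 + 24.862 + 4.8 + (-145.964)
= 1014.0239.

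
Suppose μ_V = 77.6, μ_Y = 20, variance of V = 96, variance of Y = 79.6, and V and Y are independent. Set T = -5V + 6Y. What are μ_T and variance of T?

μ_T = -268, variance of T = 5265.6

μ_T = (-5)·μ_V + 6·μ_Y = (-5)·77.6 + 6·20 = -268.
variance of T = a²·variance of V + b²·variance of Y + 2ab·Cov(V, Y) with a = -5, b = 6.
Independence gives Cov(V, Y) = 0.
= (-5)²·96 + 6²·79.6 + 2·(-5)·6·0
= 2400 + 2865.6 + 0 = 5265.6.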